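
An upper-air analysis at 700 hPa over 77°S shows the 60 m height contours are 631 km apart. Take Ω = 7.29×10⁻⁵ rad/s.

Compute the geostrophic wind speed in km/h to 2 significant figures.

24 km/h

Coriolis parameter at 77°S:
f = 2Ω sin φ = 2 × 7.29×10⁻⁵ × sin 77° = 1.42×10⁻⁴ s⁻¹
Height gradient: |∂Z/∂n| = 60 m / 631000 m = 9.51×10⁻⁵
On a pressure surface, geostrophic balance gives V_g = (g/f)|∂Z/∂n|:
V_g = 9.81 × 9.51×10⁻⁵ / 1.42×10⁻⁴ = 6.57 m/s
Converting: 6.57 m/s × 3.6 = 24 km/h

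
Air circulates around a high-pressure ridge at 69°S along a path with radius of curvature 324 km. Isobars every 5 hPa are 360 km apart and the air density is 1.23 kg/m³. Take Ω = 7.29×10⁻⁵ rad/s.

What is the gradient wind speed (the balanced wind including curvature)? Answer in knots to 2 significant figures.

22 knots

Coriolis parameter at 69°S:
f = 2Ω sin φ = 2 × 7.29×10⁻⁵ × sin 69° = 1.36×10⁻⁴ s⁻¹
Pressure gradient: |∂P/∂n| = 500 Pa / 360000 m = 1.39×10⁻³ Pa/m
Geostrophic speed: V_g = |∂P/∂n|/(fρ) = 1.39×10⁻³/(1.36×10⁻⁴ × 1.23) = 8.30 m/s
Around a high, pressure-gradient force acts outward with centrifugal, so Coriolis balances both:
fV = (1/ρ)|∂P/∂n| + V²/R  →  V² − fR·V + fR·V_g = 0
With fR = 1.36×10⁻⁴ × 324×10³ m = 44.1 m/s:
V = [fR − √((fR)² − 4 fR V_g)]/2 = [44.1 − √(44.1² − 4×44.1×8.3)]/2 = 11.1 m/s
Supergeostrophic (V > V_g = 8.3 m/s), as expected around a high.
Converting: 11.1 m/s × 1.944 = 22 knots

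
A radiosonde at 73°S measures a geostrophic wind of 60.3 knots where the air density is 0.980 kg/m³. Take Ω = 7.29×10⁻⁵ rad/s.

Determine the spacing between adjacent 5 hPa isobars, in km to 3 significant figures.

118 km

Coriolis parameter at 73°S:
f = 2Ω sin φ = 2 × 7.29×10⁻⁵ × sin 73° = 1.39×10⁻⁴ s⁻¹
Wind speed in SI: 60.3 knots = 31.0 m/s
Geostrophic balance rearranged: |∂P/∂n| = f ρ V_g
|∂P/∂n| = 1.39×10⁻⁴ × 0.980 × 31.0 = 4.24×10⁻³ Pa/m
Isobar spacing: Δn = ΔP/|∂P/∂n| = 500 Pa / 4.24×10⁻³ Pa/m = 117960 m ≈ 118 km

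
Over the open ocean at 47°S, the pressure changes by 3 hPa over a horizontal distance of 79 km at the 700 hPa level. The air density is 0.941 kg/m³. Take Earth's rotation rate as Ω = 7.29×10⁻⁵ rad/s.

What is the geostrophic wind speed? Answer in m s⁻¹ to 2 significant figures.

38 m s⁻¹

Coriolis parameter at 47°S:
f = 2Ω sin φ = 2 × 7.29×10⁻⁵ × sin 47° = 1.07×10⁻⁴ s⁻¹
Pressure gradient: |∂P/∂n| = 300 Pa / 79000 m = 3.80×10⁻³ Pa/m
Geostrophic balance (pressure-gradient force = Coriolis force):
V_g = (1/(fρ)) |∂P/∂n| = 3.80×10⁻³ / (1.07×10⁻⁴ × 0.941) = 37.8 m/s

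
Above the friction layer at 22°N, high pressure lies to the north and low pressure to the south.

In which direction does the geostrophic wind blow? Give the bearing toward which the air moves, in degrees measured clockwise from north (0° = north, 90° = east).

270°

The pressure-gradient force points toward the south (bearing 180°).
Geostrophic balance: in the Northern Hemisphere the Coriolis force deflects motion to the right, so the geostrophic wind blows 90° to the right of the pressure-gradient force (low pressure on the left).
Rotating 180° by 90° clockwise gives 270° — the wind blows toward the west.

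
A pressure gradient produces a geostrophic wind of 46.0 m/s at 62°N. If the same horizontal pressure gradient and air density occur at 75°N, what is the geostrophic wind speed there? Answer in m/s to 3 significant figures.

42.0 m/s

With the same pressure gradient and density, V_g ∝ 1/f ∝ 1/sin φ.
V₂ = V₁ · sin φ₁ / sin φ₂ = 46.0 × sin 62° / sin 75°
V₂ = 46.0 × 0.8829/0.9659 = 42.0 m/s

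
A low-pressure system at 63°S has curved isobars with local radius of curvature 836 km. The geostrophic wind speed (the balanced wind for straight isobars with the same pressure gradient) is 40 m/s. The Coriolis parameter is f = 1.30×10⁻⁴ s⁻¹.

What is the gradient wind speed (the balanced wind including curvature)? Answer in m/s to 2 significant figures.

31 m/s

Around a low, centrifugal force acts outward with Coriolis, so pressure-gradient force balances both:
(1/ρ)|∂P/∂n| = fV + V²/R  →  V² + fR·V − fR·V_g = 0
With fR = 1.30×10⁻⁴ × 836×10³ m = 109 m/s:
V = [−fR + √((fR)² + 4 fR V_g)]/2 = [−109 + √(109² + 4×109×40)]/2 = 31.1 m/s
Subgeostrophic (V < V_g = 40 m/s), as expected around a low.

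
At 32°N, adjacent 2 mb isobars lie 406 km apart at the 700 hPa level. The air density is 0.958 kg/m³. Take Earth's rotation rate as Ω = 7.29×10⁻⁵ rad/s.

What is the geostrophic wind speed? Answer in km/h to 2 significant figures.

24 km/h

Coriolis parameter at 32°N:
f = 2Ω sin φ = 2 × 7.29×10⁻⁵ × sin 32° = 7.73×10⁻⁵ s⁻¹
Pressure gradient: |∂P/∂n| = 200 Pa / 406000 m = 4.93×10⁻⁴ Pa/m
Geostrophic balance (pressure-gradient force = Coriolis force):
V_g = (1/(fρ)) |∂P/∂n| = 4.93×10⁻⁴ / (7.73×10⁻⁵ × 0.958) = 6.66 m/s
Converting: 6.66 m/s × 3.6 = 24 km/h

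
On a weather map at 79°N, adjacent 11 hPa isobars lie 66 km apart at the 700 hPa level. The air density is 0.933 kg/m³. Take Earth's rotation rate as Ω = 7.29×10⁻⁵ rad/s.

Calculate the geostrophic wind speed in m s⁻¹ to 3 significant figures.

Coriolis parameter at 79°N:
f = 2Ω sin φ = 2 × 7.29×10⁻⁵ × sin 79° = 1.43×10⁻⁴ s⁻¹
Pressure gradient: |∂P/∂n| = 1100 Pa / 66000 m = 1.67×10⁻² Pa/m
Geostrophic balance (pressure-gradient force = Coriolis force):
V_g = (1/(fρ)) |∂P/∂n| = 1.67×10⁻² / (1.43×10⁻⁴ × 0.933) = 125 m/s

125 m s⁻¹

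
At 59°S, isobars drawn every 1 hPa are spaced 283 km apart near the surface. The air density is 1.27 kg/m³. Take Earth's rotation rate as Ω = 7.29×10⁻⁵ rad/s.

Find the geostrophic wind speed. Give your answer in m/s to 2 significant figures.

2.2 m/s

Coriolis parameter at 59°S:
f = 2Ω sin φ = 2 × 7.29×10⁻⁵ × sin 59° = 1.25×10⁻⁴ s⁻¹
Pressure gradient: |∂P/∂n| = 100 Pa / 283000 m = 3.53×10⁻⁴ Pa/m
Geostrophic balance (pressure-gradient force = Coriolis force):
V_g = (1/(fρ)) |∂P/∂n| = 3.53×10⁻⁴ / (1.25×10⁻⁴ × 1.27) = 2.23 m/s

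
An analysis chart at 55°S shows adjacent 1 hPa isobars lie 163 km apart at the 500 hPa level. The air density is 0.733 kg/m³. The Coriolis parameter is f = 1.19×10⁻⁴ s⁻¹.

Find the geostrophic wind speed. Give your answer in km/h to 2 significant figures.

Pressure gradient: |∂P/∂n| = 100 Pa / 163000 m = 6.13×10⁻⁴ Pa/m
Geostrophic balance (pressure-gradient force = Coriolis force):
V_g = (1/(fρ)) |∂P/∂n| = 6.13×10⁻⁴ / (1.19×10⁻⁴ × 0.733) = 7.03 m/s
Converting: 7.03 m/s × 3.6 = 25 km/h

25 km/h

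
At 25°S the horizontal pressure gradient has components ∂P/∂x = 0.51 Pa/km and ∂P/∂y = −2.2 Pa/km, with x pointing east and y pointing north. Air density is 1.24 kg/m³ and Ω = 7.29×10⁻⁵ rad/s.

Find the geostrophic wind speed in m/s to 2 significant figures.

Coriolis parameter at 25°S:
f = 2Ω sin φ = 2 × 7.29×10⁻⁵ × sin 25° = 6.16×10⁻⁵ s⁻¹
In the Southern Hemisphere f is negative: f = −6.16×10⁻⁵ s⁻¹.
Component geostrophic relations (x east, y north):
u_g = −(1/(fρ)) ∂P/∂y,  v_g = (1/(fρ)) ∂P/∂x
u_g = −(−2.2×10⁻³)/(−6.16×10⁻⁵ × 1.24) = −28.8 m/s;  v_g = (0.51×10⁻³)/(−6.16×10⁻⁵ × 1.24) = −6.67 m/s
|V_g| = √(u_g² + v_g²) = 29.6 m/s

30 m/s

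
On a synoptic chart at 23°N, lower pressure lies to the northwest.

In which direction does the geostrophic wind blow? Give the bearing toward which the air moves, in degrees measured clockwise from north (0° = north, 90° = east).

The pressure-gradient force points toward the northwest (bearing 315°).
Geostrophic balance: in the Northern Hemisphere the Coriolis force deflects motion to the right, so the geostrophic wind blows 90° to the right of the pressure-gradient force (low pressure on the left).
Rotating 315° by 90° clockwise gives 045° — the wind blows toward the northeast.

045°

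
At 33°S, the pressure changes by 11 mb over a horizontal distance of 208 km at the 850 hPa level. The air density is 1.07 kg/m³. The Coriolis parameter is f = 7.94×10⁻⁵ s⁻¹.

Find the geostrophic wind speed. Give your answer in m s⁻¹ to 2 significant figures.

62 m s⁻¹

Pressure gradient: |∂P/∂n| = 1100 Pa / 208000 m = 5.29×10⁻³ Pa/m
Geostrophic balance (pressure-gradient force = Coriolis force):
V_g = (1/(fρ)) |∂P/∂n| = 5.29×10⁻³ / (7.94×10⁻⁵ × 1.07) = 62.2 m/s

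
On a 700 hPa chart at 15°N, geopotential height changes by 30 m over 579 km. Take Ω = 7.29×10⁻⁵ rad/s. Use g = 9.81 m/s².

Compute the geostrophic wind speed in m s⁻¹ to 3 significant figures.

13.5 m s⁻¹

Coriolis parameter at 15°N:
f = 2Ω sin φ = 2 × 7.29×10⁻⁵ × sin 15° = 3.77×10⁻⁵ s⁻¹
Height gradient: |∂Z/∂n| = 30 m / 579000 m = 5.18×10⁻⁵
On a pressure surface, geostrophic balance gives V_g = (g/f)|∂Z/∂n|:
V_g = 9.81 × 5.18×10⁻⁵ / 3.77×10⁻⁵ = 13.5 m/s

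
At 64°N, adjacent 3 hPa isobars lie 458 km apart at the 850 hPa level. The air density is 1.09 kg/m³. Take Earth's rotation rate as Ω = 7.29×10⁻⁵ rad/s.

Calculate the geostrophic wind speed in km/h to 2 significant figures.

Coriolis parameter at 64°N:
f = 2Ω sin φ = 2 × 7.29×10⁻⁵ × sin 64° = 1.31×10⁻⁴ s⁻¹
Pressure gradient: |∂P/∂n| = 300 Pa / 458000 m = 6.55×10⁻⁴ Pa/m
Geostrophic balance (pressure-gradient force = Coriolis force):
V_g = (1/(fρ)) |∂P/∂n| = 6.55×10⁻⁴ / (1.31×10⁻⁴ × 1.09) = 4.59 m/s
Converting: 4.59 m/s × 3.6 = 17 km/h

17 km/h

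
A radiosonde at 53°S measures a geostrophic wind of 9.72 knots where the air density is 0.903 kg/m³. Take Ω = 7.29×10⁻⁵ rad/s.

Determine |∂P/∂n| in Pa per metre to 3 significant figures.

5.26×10⁻⁴ Pa/m

Coriolis parameter at 53°S:
f = 2Ω sin φ = 2 × 7.29×10⁻⁵ × sin 53° = 1.16×10⁻⁴ s⁻¹
Wind speed in SI: 9.72 knots = 5.00 m/s
Geostrophic balance rearranged: |∂P/∂n| = f ρ V_g
|∂P/∂n| = 1.16×10⁻⁴ × 0.903 × 5.00 = 5.26×10⁻⁴ Pa/m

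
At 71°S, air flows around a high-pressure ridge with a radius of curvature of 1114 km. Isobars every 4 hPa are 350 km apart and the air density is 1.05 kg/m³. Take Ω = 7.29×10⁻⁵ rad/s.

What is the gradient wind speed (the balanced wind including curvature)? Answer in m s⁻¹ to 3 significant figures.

8.35 m s⁻¹

Coriolis parameter at 71°S:
f = 2Ω sin φ = 2 × 7.29×10⁻⁵ × sin 71° = 1.38×10⁻⁴ s⁻¹
Pressure gradient: |∂P/∂n| = 400 Pa / 350000 m = 1.14×10⁻³ Pa/m
Geostrophic speed: V_g = |∂P/∂n|/(fρ) = 1.14×10⁻³/(1.38×10⁻⁴ × 1.05) = 7.90 m/s
Around a high, pressure-gradient force acts outward with centrifugal, so Coriolis balances both:
fV = (1/ρ)|∂P/∂n| + V²/R  →  V² − fR·V + fR·V_g = 0
With fR = 1.38×10⁻⁴ × 1114×10³ m = 154 m/s:
V = [fR − √((fR)² − 4 fR V_g)]/2 = [154 − √(154² − 4×154×7.9)]/2 = 8.35 m/s
Supergeostrophic (V > V_g = 7.9 m/s), as expected around a high.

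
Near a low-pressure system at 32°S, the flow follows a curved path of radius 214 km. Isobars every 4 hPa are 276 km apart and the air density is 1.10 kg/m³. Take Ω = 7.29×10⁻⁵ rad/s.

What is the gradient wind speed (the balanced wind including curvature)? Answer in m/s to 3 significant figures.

Coriolis parameter at 32°S:
f = 2Ω sin φ = 2 × 7.29×10⁻⁵ × sin 32° = 7.73×10⁻⁵ s⁻¹
Pressure gradient: |∂P/∂n| = 400 Pa / 276000 m = 1.45×10⁻³ Pa/m
Geostrophic speed: V_g = |∂P/∂n|/(fρ) = 1.45×10⁻³/(7.73×10⁻⁵ × 1.10) = 17.1 m/s
Around a low, centrifugal force acts outward with Coriolis, so pressure-gradient force balances both:
(1/ρ)|∂P/∂n| = fV + V²/R  →  V² + fR·V − fR·V_g = 0
With fR = 7.73×10⁻⁵ × 214×10³ m = 16.5 m/s:
V = [−fR + √((fR)² + 4 fR V_g)]/2 = [−16.5 + √(16.5² + 4×16.5×17.1)]/2 = 10.4 m/s
Subgeostrophic (V < V_g = 17.1 m/s), as expected around a low.

10.4 m/s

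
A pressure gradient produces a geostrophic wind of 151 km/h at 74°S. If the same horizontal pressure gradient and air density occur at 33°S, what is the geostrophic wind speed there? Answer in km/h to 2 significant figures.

With the same pressure gradient and density, V_g ∝ 1/f ∝ 1/sin φ.
V₂ = V₁ · sin φ₁ / sin φ₂ = 151 × sin 74° / sin 33°
V₂ = 151 × 0.9613/0.5446 = 270 km/h

270 km/h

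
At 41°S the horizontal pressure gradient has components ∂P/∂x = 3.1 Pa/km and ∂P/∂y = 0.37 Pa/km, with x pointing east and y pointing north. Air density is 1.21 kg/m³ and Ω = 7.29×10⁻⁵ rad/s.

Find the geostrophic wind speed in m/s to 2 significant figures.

Coriolis parameter at 41°S:
f = 2Ω sin φ = 2 × 7.29×10⁻⁵ × sin 41° = 9.57×10⁻⁵ s⁻¹
In the Southern Hemisphere f is negative: f = −9.57×10⁻⁵ s⁻¹.
Component geostrophic relations (x east, y north):
u_g = −(1/(fρ)) ∂P/∂y,  v_g = (1/(fρ)) ∂P/∂x
u_g = −(0.37×10⁻³)/(−9.57×10⁻⁵ × 1.21) = 3.20 m/s;  v_g = (3.1×10⁻³)/(−9.57×10⁻⁵ × 1.21) = −26.8 m/s
|V_g| = √(u_g² + v_g²) = 27.0 m/s

27 m/s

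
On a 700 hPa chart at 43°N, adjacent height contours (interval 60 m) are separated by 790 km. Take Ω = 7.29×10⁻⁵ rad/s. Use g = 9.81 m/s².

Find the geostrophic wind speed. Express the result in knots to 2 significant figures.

Coriolis parameter at 43°N:
f = 2Ω sin φ = 2 × 7.29×10⁻⁵ × sin 43° = 9.94×10⁻⁵ s⁻¹
Height gradient: |∂Z/∂n| = 60 m / 790000 m = 7.59×10⁻⁵
On a pressure surface, geostrophic balance gives V_g = (g/f)|∂Z/∂n|:
V_g = 9.81 × 7.59×10⁻⁵ / 9.94×10⁻⁵ = 7.49 m/s
Converting: 7.49 m/s × 1.944 = 15 knots

15 knots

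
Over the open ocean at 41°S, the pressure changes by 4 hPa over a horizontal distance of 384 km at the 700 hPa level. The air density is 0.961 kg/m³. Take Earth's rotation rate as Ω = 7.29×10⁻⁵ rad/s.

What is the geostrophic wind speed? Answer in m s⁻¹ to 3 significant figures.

Coriolis parameter at 41°S:
f = 2Ω sin φ = 2 × 7.29×10⁻⁵ × sin 41° = 9.57×10⁻⁵ s⁻¹
Pressure gradient: |∂P/∂n| = 400 Pa / 384000 m = 1.04×10⁻³ Pa/m
Geostrophic balance (pressure-gradient force = Coriolis force):
V_g = (1/(fρ)) |∂P/∂n| = 1.04×10⁻³ / (9.57×10⁻⁵ × 0.961) = 11.3 m/s

11.3 m s⁻¹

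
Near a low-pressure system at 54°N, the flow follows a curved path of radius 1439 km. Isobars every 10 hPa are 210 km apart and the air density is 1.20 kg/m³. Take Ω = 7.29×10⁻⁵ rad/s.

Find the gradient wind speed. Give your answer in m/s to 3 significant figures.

Coriolis parameter at 54°N:
f = 2Ω sin φ = 2 × 7.29×10⁻⁵ × sin 54° = 1.18×10⁻⁴ s⁻¹
Pressure gradient: |∂P/∂n| = 1000 Pa / 210000 m = 4.76×10⁻³ Pa/m
Geostrophic speed: V_g = |∂P/∂n|/(fρ) = 4.76×10⁻³/(1.18×10⁻⁴ × 1.20) = 33.6 m/s
Around a low, centrifugal force acts outward with Coriolis, so pressure-gradient force balances both:
(1/ρ)|∂P/∂n| = fV + V²/R  →  V² + fR·V − fR·V_g = 0
With fR = 1.18×10⁻⁴ × 1439×10³ m = 170 m/s:
V = [−fR + √((fR)² + 4 fR V_g)]/2 = [−170 + √(170² + 4×170×33.6)]/2 = 28.8 m/s
Subgeostrophic (V < V_g = 33.6 m/s), as expected around a low.

28.8 m/s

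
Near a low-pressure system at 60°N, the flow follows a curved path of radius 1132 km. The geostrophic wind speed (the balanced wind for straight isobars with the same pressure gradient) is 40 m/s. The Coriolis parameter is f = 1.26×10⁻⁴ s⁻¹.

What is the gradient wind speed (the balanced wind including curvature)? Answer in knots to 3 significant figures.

Around a low, centrifugal force acts outward with Coriolis, so pressure-gradient force balances both:
(1/ρ)|∂P/∂n| = fV + V²/R  →  V² + fR·V − fR·V_g = 0
With fR = 1.26×10⁻⁴ × 1132×10³ m = 143 m/s:
V = [−fR + √((fR)² + 4 fR V_g)]/2 = [−143 + √(143² + 4×143×40)]/2 = 32.6 m/s
Subgeostrophic (V < V_g = 40 m/s), as expected around a low.
Converting: 32.6 m/s × 1.944 = 63.3 knots

63.3 knots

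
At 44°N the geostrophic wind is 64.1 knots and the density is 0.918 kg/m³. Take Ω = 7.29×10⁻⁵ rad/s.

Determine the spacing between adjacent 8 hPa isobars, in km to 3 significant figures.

261 km

Coriolis parameter at 44°N:
f = 2Ω sin φ = 2 × 7.29×10⁻⁵ × sin 44° = 1.01×10⁻⁴ s⁻¹
Wind speed in SI: 64.1 knots = 33.0 m/s
Geostrophic balance rearranged: |∂P/∂n| = f ρ V_g
|∂P/∂n| = 1.01×10⁻⁴ × 0.918 × 33.0 = 3.07×10⁻³ Pa/m
Isobar spacing: Δn = ΔP/|∂P/∂n| = 800 Pa / 3.07×10⁻³ Pa/m = 260929 m ≈ 261 km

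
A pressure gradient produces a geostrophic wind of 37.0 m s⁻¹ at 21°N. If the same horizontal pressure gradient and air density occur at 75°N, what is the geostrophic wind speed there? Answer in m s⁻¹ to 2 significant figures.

14 m s⁻¹

With the same pressure gradient and density, V_g ∝ 1/f ∝ 1/sin φ.
V₂ = V₁ · sin φ₁ / sin φ₂ = 37.0 × sin 21° / sin 75°
V₂ = 37.0 × 0.3584/0.9659 = 14 m s⁻¹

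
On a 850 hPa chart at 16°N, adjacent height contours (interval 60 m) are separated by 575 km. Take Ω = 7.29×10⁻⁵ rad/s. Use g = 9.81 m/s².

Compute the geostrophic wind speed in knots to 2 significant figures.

50 knots

Coriolis parameter at 16°N:
f = 2Ω sin φ = 2 × 7.29×10⁻⁵ × sin 16° = 4.02×10⁻⁵ s⁻¹
Height gradient: |∂Z/∂n| = 60 m / 575000 m = 1.04×10⁻⁴
On a pressure surface, geostrophic balance gives V_g = (g/f)|∂Z/∂n|:
V_g = 9.81 × 1.04×10⁻⁴ / 4.02×10⁻⁵ = 25.5 m/s
Converting: 25.5 m/s × 1.944 = 50 knots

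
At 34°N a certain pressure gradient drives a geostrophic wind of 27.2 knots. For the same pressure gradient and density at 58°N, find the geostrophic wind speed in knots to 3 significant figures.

With the same pressure gradient and density, V_g ∝ 1/f ∝ 1/sin φ.
V₂ = V₁ · sin φ₁ / sin φ₂ = 27.2 × sin 34° / sin 58°
V₂ = 27.2 × 0.5592/0.8480 = 17.9 knots

17.9 knots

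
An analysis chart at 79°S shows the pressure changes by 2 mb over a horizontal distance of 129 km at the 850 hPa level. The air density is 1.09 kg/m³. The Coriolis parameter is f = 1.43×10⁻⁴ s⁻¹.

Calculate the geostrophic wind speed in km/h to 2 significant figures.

36 km/h

Pressure gradient: |∂P/∂n| = 200 Pa / 129000 m = 1.55×10⁻³ Pa/m
Geostrophic balance (pressure-gradient force = Coriolis force):
V_g = (1/(fρ)) |∂P/∂n| = 1.55×10⁻³ / (1.43×10⁻⁴ × 1.09) = 9.95 m/s
Converting: 9.95 m/s × 3.6 = 36 km/h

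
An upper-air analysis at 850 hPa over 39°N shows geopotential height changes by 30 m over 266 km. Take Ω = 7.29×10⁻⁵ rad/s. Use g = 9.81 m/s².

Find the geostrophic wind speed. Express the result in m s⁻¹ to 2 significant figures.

12 m s⁻¹

Coriolis parameter at 39°N:
f = 2Ω sin φ = 2 × 7.29×10⁻⁵ × sin 39° = 9.18×10⁻⁵ s⁻¹
Height gradient: |∂Z/∂n| = 30 m / 266000 m = 1.13×10⁻⁴
On a pressure surface, geostrophic balance gives V_g = (g/f)|∂Z/∂n|:
V_g = 9.81 × 1.13×10⁻⁴ / 9.18×10⁻⁵ = 12.1 m/s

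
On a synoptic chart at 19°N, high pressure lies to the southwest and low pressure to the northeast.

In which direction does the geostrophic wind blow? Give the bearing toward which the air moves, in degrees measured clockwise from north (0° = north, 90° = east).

The pressure-gradient force points toward the northeast (bearing 045°).
Geostrophic balance: in the Northern Hemisphere the Coriolis force deflects motion to the right, so the geostrophic wind blows 90° to the right of the pressure-gradient force (low pressure on the left).
Rotating 045° by 90° clockwise gives 135° — the wind blows toward the southeast.

135°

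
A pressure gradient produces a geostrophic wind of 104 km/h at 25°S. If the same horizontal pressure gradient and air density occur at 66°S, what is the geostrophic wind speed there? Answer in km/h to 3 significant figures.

With the same pressure gradient and density, V_g ∝ 1/f ∝ 1/sin φ.
V₂ = V₁ · sin φ₁ / sin φ₂ = 104 × sin 25° / sin 66°
V₂ = 104 × 0.4226/0.9135 = 48.1 km/h

48.1 km/h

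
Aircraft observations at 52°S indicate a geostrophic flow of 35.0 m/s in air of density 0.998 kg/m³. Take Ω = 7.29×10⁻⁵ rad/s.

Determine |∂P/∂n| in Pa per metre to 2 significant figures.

Coriolis parameter at 52°S:
f = 2Ω sin φ = 2 × 7.29×10⁻⁵ × sin 52° = 1.15×10⁻⁴ s⁻¹
Geostrophic balance rearranged: |∂P/∂n| = f ρ V_g
|∂P/∂n| = 1.15×10⁻⁴ × 0.998 × 35.0 = 4.01×10⁻³ Pa/m

4.0×10⁻³ Pa/m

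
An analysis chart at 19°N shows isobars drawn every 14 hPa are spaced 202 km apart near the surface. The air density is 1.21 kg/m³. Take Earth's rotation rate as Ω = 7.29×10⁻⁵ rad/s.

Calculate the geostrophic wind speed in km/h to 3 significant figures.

434 km/h

Coriolis parameter at 19°N:
f = 2Ω sin φ = 2 × 7.29×10⁻⁵ × sin 19° = 4.75×10⁻⁵ s⁻¹
Pressure gradient: |∂P/∂n| = 1400 Pa / 202000 m = 6.93×10⁻³ Pa/m
Geostrophic balance (pressure-gradient force = Coriolis force):
V_g = (1/(fρ)) |∂P/∂n| = 6.93×10⁻³ / (4.75×10⁻⁵ × 1.21) = 121 m/s
Converting: 121 m/s × 3.6 = 434 km/h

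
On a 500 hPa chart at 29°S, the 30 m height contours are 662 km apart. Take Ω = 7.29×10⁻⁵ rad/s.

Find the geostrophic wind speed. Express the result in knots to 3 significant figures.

12.2 knots

Coriolis parameter at 29°S:
f = 2Ω sin φ = 2 × 7.29×10⁻⁵ × sin 29° = 7.07×10⁻⁵ s⁻¹
Height gradient: |∂Z/∂n| = 30 m / 662000 m = 4.53×10⁻⁵
On a pressure surface, geostrophic balance gives V_g = (g/f)|∂Z/∂n|:
V_g = 9.81 × 4.53×10⁻⁵ / 7.07×10⁻⁵ = 6.29 m/s
Converting: 6.29 m/s × 1.944 = 12.2 knots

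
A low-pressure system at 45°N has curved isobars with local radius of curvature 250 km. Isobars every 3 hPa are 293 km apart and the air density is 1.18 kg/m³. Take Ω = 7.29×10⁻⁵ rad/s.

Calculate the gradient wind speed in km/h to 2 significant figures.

24 km/h

Coriolis parameter at 45°N:
f = 2Ω sin φ = 2 × 7.29×10⁻⁵ × sin 45° = 1.03×10⁻⁴ s⁻¹
Pressure gradient: |∂P/∂n| = 300 Pa / 293000 m = 1.02×10⁻³ Pa/m
Geostrophic speed: V_g = |∂P/∂n|/(fρ) = 1.02×10⁻³/(1.03×10⁻⁴ × 1.18) = 8.42 m/s
Around a low, centrifugal force acts outward with Coriolis, so pressure-gradient force balances both:
(1/ρ)|∂P/∂n| = fV + V²/R  →  V² + fR·V − fR·V_g = 0
With fR = 1.03×10⁻⁴ × 250×10³ m = 25.8 m/s:
V = [−fR + √((fR)² + 4 fR V_g)]/2 = [−25.8 + √(25.8² + 4×25.8×8.42)]/2 = 6.68 m/s
Subgeostrophic (V < V_g = 8.42 m/s), as expected around a low.
Converting: 6.68 m/s × 3.6 = 24 km/h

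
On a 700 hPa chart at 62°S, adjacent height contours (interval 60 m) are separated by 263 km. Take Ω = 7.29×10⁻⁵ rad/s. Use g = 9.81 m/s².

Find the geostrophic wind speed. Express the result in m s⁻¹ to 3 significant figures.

17.4 m s⁻¹

Coriolis parameter at 62°S:
f = 2Ω sin φ = 2 × 7.29×10⁻⁵ × sin 62° = 1.29×10⁻⁴ s⁻¹
Height gradient: |∂Z/∂n| = 60 m / 263000 m = 2.28×10⁻⁴
On a pressure surface, geostrophic balance gives V_g = (g/f)|∂Z/∂n|:
V_g = 9.81 × 2.28×10⁻⁴ / 1.29×10⁻⁴ = 17.4 m/s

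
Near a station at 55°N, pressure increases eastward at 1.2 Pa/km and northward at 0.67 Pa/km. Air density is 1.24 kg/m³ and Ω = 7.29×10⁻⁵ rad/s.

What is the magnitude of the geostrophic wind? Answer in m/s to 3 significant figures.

9.28 m/s

Coriolis parameter at 55°N:
f = 2Ω sin φ = 2 × 7.29×10⁻⁵ × sin 55° = 1.19×10⁻⁴ s⁻¹
Component geostrophic relations (x east, y north):
u_g = −(1/(fρ)) ∂P/∂y,  v_g = (1/(fρ)) ∂P/∂x
u_g = −(0.67×10⁻³)/(1.19×10⁻⁴ × 1.24) = −4.52 m/s;  v_g = (1.2×10⁻³)/(1.19×10⁻⁴ × 1.24) = 8.10 m/s
|V_g| = √(u_g² + v_g²) = 9.28 m/s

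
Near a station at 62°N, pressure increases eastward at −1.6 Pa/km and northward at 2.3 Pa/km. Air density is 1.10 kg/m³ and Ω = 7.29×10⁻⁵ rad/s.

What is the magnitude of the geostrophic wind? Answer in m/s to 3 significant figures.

19.8 m/s

Coriolis parameter at 62°N:
f = 2Ω sin φ = 2 × 7.29×10⁻⁵ × sin 62° = 1.29×10⁻⁴ s⁻¹
Component geostrophic relations (x east, y north):
u_g = −(1/(fρ)) ∂P/∂y,  v_g = (1/(fρ)) ∂P/∂x
u_g = −(2.3×10⁻³)/(1.29×10⁻⁴ × 1.10) = −16.2 m/s;  v_g = (−1.6×10⁻³)/(1.29×10⁻⁴ × 1.10) = −11.3 m/s
|V_g| = √(u_g² + v_g²) = 19.8 m/s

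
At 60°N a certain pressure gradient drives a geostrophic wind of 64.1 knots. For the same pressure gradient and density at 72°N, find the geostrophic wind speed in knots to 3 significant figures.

58.4 knots

With the same pressure gradient and density, V_g ∝ 1/f ∝ 1/sin φ.
V₂ = V₁ · sin φ₁ / sin φ₂ = 64.1 × sin 60° / sin 72°
V₂ = 64.1 × 0.8660/0.9511 = 58.4 knots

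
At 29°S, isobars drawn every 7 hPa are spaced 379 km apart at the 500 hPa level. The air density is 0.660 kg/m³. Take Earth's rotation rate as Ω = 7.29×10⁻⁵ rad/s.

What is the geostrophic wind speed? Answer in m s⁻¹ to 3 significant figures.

Coriolis parameter at 29°S:
f = 2Ω sin φ = 2 × 7.29×10⁻⁵ × sin 29° = 7.07×10⁻⁵ s⁻¹
Pressure gradient: |∂P/∂n| = 700 Pa / 379000 m = 1.85×10⁻³ Pa/m
Geostrophic balance (pressure-gradient force = Coriolis force):
V_g = (1/(fρ)) |∂P/∂n| = 1.85×10⁻³ / (7.07×10⁻⁵ × 0.660) = 39.6 m/s

39.6 m s⁻¹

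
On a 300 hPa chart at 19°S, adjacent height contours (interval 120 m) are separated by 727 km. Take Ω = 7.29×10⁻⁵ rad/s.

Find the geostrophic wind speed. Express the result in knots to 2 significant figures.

66 knots

Coriolis parameter at 19°S:
f = 2Ω sin φ = 2 × 7.29×10⁻⁵ × sin 19° = 4.75×10⁻⁵ s⁻¹
Height gradient: |∂Z/∂n| = 120 m / 727000 m = 1.65×10⁻⁴
On a pressure surface, geostrophic balance gives V_g = (g/f)|∂Z/∂n|:
V_g = 9.81 × 1.65×10⁻⁴ / 4.75×10⁻⁵ = 34.1 m/s
Converting: 34.1 m/s × 1.944 = 66 knots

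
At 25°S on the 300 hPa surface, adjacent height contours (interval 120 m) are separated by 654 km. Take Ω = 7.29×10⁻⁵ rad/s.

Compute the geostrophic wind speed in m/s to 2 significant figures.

29 m/s

Coriolis parameter at 25°S:
f = 2Ω sin φ = 2 × 7.29×10⁻⁵ × sin 25° = 6.16×10⁻⁵ s⁻¹
Height gradient: |∂Z/∂n| = 120 m / 654000 m = 1.83×10⁻⁴
On a pressure surface, geostrophic balance gives V_g = (g/f)|∂Z/∂n|:
V_g = 9.81 × 1.83×10⁻⁴ / 6.16×10⁻⁵ = 29.2 m/s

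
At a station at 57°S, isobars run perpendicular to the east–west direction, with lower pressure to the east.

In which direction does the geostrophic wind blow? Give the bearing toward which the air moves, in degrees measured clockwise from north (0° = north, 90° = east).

The pressure-gradient force points toward the east (bearing 090°).
Geostrophic balance: in the Southern Hemisphere the Coriolis force deflects motion to the left, so the geostrophic wind blows 90° to the left of the pressure-gradient force (low pressure on the right).
Rotating 090° by 90° counterclockwise gives 000° — the wind blows toward the north.

000°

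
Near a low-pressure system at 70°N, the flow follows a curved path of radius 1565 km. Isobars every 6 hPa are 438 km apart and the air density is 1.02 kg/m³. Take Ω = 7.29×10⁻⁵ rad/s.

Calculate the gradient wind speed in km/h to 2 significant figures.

Coriolis parameter at 70°N:
f = 2Ω sin φ = 2 × 7.29×10⁻⁵ × sin 70° = 1.37×10⁻⁴ s⁻¹
Pressure gradient: |∂P/∂n| = 600 Pa / 438000 m = 1.37×10⁻³ Pa/m
Geostrophic speed: V_g = |∂P/∂n|/(fρ) = 1.37×10⁻³/(1.37×10⁻⁴ × 1.02) = 9.80 m/s
Around a low, centrifugal force acts outward with Coriolis, so pressure-gradient force balances both:
(1/ρ)|∂P/∂n| = fV + V²/R  →  V² + fR·V − fR·V_g = 0
With fR = 1.37×10⁻⁴ × 1565×10³ m = 214 m/s:
V = [−fR + √((fR)² + 4 fR V_g)]/2 = [−214 + √(214² + 4×214×9.8)]/2 = 9.39 m/s
Subgeostrophic (V < V_g = 9.8 m/s), as expected around a low.
Converting: 9.39 m/s × 3.6 = 34 km/h

34 km/h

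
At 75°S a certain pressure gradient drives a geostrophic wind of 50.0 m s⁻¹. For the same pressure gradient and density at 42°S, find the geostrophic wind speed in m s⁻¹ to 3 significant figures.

With the same pressure gradient and density, V_g ∝ 1/f ∝ 1/sin φ.
V₂ = V₁ · sin φ₁ / sin φ₂ = 50.0 × sin 75° / sin 42°
V₂ = 50.0 × 0.9659/0.6691 = 72.2 m s⁻¹

72.2 m s⁻¹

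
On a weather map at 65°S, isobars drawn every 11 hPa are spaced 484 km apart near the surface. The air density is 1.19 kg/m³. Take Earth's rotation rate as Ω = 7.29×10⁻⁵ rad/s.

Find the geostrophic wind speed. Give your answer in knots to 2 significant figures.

28 knots

Coriolis parameter at 65°S:
f = 2Ω sin φ = 2 × 7.29×10⁻⁵ × sin 65° = 1.32×10⁻⁴ s⁻¹
Pressure gradient: |∂P/∂n| = 1100 Pa / 484000 m = 2.27×10⁻³ Pa/m
Geostrophic balance (pressure-gradient force = Coriolis force):
V_g = (1/(fρ)) |∂P/∂n| = 2.27×10⁻³ / (1.32×10⁻⁴ × 1.19) = 14.5 m/s
Converting: 14.5 m/s × 1.944 = 28 knots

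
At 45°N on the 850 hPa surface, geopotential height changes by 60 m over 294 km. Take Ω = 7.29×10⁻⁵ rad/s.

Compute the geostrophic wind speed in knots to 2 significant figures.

38 knots

Coriolis parameter at 45°N:
f = 2Ω sin φ = 2 × 7.29×10⁻⁵ × sin 45° = 1.03×10⁻⁴ s⁻¹
Height gradient: |∂Z/∂n| = 60 m / 294000 m = 2.04×10⁻⁴
On a pressure surface, geostrophic balance gives V_g = (g/f)|∂Z/∂n|:
V_g = 9.81 × 2.04×10⁻⁴ / 1.03×10⁻⁴ = 19.4 m/s
Converting: 19.4 m/s × 1.944 = 38 knots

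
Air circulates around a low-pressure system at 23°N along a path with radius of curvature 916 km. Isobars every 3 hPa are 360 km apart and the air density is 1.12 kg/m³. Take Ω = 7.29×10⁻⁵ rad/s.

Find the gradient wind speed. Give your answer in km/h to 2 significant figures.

Coriolis parameter at 23°N:
f = 2Ω sin φ = 2 × 7.29×10⁻⁵ × sin 23° = 5.70×10⁻⁵ s⁻¹
Pressure gradient: |∂P/∂n| = 300 Pa / 360000 m = 8.33×10⁻⁴ Pa/m
Geostrophic speed: V_g = |∂P/∂n|/(fρ) = 8.33×10⁻⁴/(5.70×10⁻⁵ × 1.12) = 13.1 m/s
Around a low, centrifugal force acts outward with Coriolis, so pressure-gradient force balances both:
(1/ρ)|∂P/∂n| = fV + V²/R  →  V² + fR·V − fR·V_g = 0
With fR = 5.70×10⁻⁵ × 916×10³ m = 52.2 m/s:
V = [−fR + √((fR)² + 4 fR V_g)]/2 = [−52.2 + √(52.2² + 4×52.2×13.1)]/2 = 10.8 m/s
Subgeostrophic (V < V_g = 13.1 m/s), as expected around a low.
Converting: 10.8 m/s × 3.6 = 39 km/h

39 km/h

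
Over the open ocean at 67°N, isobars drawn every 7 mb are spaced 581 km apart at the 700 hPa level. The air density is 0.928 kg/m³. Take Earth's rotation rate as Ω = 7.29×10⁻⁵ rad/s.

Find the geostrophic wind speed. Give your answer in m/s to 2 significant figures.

Coriolis parameter at 67°N:
f = 2Ω sin φ = 2 × 7.29×10⁻⁵ × sin 67° = 1.34×10⁻⁴ s⁻¹
Pressure gradient: |∂P/∂n| = 700 Pa / 581000 m = 1.20×10⁻³ Pa/m
Geostrophic balance (pressure-gradient force = Coriolis force):
V_g = (1/(fρ)) |∂P/∂n| = 1.20×10⁻³ / (1.34×10⁻⁴ × 0.928) = 9.67 m/s

9.7 m/s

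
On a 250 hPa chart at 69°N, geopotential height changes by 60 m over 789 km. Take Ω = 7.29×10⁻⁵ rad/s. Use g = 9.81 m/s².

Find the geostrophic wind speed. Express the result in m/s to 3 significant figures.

5.48 m/s

Coriolis parameter at 69°N:
f = 2Ω sin φ = 2 × 7.29×10⁻⁵ × sin 69° = 1.36×10⁻⁴ s⁻¹
Height gradient: |∂Z/∂n| = 60 m / 789000 m = 7.60×10⁻⁵
On a pressure surface, geostrophic balance gives V_g = (g/f)|∂Z/∂n|:
V_g = 9.81 × 7.60×10⁻⁵ / 1.36×10⁻⁴ = 5.48 m/s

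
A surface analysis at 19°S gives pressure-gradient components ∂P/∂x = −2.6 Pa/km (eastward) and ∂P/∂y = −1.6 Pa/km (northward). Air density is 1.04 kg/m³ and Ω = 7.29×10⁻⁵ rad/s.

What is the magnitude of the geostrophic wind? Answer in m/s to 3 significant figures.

61.8 m/s

Coriolis parameter at 19°S:
f = 2Ω sin φ = 2 × 7.29×10⁻⁵ × sin 19° = 4.75×10⁻⁵ s⁻¹
In the Southern Hemisphere f is negative: f = −4.75×10⁻⁵ s⁻¹.
Component geostrophic relations (x east, y north):
u_g = −(1/(fρ)) ∂P/∂y,  v_g = (1/(fρ)) ∂P/∂x
u_g = −(−1.6×10⁻³)/(−4.75×10⁻⁵ × 1.04) = −32.4 m/s;  v_g = (−2.6×10⁻³)/(−4.75×10⁻⁵ × 1.04) = 52.7 m/s
|V_g| = √(u_g² + v_g²) = 61.8 m/s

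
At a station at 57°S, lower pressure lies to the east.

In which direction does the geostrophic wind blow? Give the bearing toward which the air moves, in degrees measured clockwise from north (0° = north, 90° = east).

The pressure-gradient force points toward the east (bearing 090°).
Geostrophic balance: in the Southern Hemisphere the Coriolis force deflects motion to the left, so the geostrophic wind blows 90° to the left of the pressure-gradient force (low pressure on the right).
Rotating 090° by 90° counterclockwise gives 000° — the wind blows toward the north.

000°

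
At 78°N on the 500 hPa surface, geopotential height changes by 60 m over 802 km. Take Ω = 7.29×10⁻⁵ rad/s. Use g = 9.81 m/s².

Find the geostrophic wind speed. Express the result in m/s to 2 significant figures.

5.1 m/s

Coriolis parameter at 78°N:
f = 2Ω sin φ = 2 × 7.29×10⁻⁵ × sin 78° = 1.43×10⁻⁴ s⁻¹
Height gradient: |∂Z/∂n| = 60 m / 802000 m = 7.48×10⁻⁵
On a pressure surface, geostrophic balance gives V_g = (g/f)|∂Z/∂n|:
V_g = 9.81 × 7.48×10⁻⁵ / 1.43×10⁻⁴ = 5.15 m/s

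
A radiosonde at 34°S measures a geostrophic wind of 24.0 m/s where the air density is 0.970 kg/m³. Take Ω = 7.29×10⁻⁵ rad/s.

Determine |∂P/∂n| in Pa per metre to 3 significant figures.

Coriolis parameter at 34°S:
f = 2Ω sin φ = 2 × 7.29×10⁻⁵ × sin 34° = 8.15×10⁻⁵ s⁻¹
Geostrophic balance rearranged: |∂P/∂n| = f ρ V_g
|∂P/∂n| = 8.15×10⁻⁵ × 0.970 × 24.0 = 1.90×10⁻³ Pa/m

1.90×10⁻³ Pa/m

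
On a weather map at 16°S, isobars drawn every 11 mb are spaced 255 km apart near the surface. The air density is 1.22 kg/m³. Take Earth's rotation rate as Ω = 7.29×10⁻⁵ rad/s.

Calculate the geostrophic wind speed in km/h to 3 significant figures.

317 km/h

Coriolis parameter at 16°S:
f = 2Ω sin φ = 2 × 7.29×10⁻⁵ × sin 16° = 4.02×10⁻⁵ s⁻¹
Pressure gradient: |∂P/∂n| = 1100 Pa / 255000 m = 4.31×10⁻³ Pa/m
Geostrophic balance (pressure-gradient force = Coriolis force):
V_g = (1/(fρ)) |∂P/∂n| = 4.31×10⁻³ / (4.02×10⁻⁵ × 1.22) = 88.0 m/s
Converting: 88.0 m/s × 3.6 = 317 km/h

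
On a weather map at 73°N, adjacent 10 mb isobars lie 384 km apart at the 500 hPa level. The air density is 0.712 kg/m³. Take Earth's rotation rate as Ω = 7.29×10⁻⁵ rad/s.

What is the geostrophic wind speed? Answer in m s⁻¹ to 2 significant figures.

Coriolis parameter at 73°N:
f = 2Ω sin φ = 2 × 7.29×10⁻⁵ × sin 73° = 1.39×10⁻⁴ s⁻¹
Pressure gradient: |∂P/∂n| = 1000 Pa / 384000 m = 2.60×10⁻³ Pa/m
Geostrophic balance (pressure-gradient force = Coriolis force):
V_g = (1/(fρ)) |∂P/∂n| = 2.60×10⁻³ / (1.39×10⁻⁴ × 0.712) = 26.2 m/s

26 m s⁻¹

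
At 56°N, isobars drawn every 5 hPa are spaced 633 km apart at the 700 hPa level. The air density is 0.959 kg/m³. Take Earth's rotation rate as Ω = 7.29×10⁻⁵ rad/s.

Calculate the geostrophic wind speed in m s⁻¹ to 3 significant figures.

6.81 m s⁻¹

Coriolis parameter at 56°N:
f = 2Ω sin φ = 2 × 7.29×10⁻⁵ × sin 56° = 1.21×10⁻⁴ s⁻¹
Pressure gradient: |∂P/∂n| = 500 Pa / 633000 m = 7.90×10⁻⁴ Pa/m
Geostrophic balance (pressure-gradient force = Coriolis force):
V_g = (1/(fρ)) |∂P/∂n| = 7.90×10⁻⁴ / (1.21×10⁻⁴ × 0.959) = 6.81 m/s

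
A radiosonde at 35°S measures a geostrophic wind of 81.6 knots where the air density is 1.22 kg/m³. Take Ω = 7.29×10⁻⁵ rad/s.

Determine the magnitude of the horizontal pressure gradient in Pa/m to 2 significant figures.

4.3×10⁻³ Pa/m

Coriolis parameter at 35°S:
f = 2Ω sin φ = 2 × 7.29×10⁻⁵ × sin 35° = 8.36×10⁻⁵ s⁻¹
Wind speed in SI: 81.6 knots = 42.0 m/s
Geostrophic balance rearranged: |∂P/∂n| = f ρ V_g
|∂P/∂n| = 8.36×10⁻⁵ × 1.22 × 42.0 = 4.28×10⁻³ Pa/m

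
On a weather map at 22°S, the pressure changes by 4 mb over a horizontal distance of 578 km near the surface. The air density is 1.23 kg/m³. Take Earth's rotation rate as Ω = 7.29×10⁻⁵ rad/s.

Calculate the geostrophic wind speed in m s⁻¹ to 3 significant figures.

Coriolis parameter at 22°S:
f = 2Ω sin φ = 2 × 7.29×10⁻⁵ × sin 22° = 5.46×10⁻⁵ s⁻¹
Pressure gradient: |∂P/∂n| = 400 Pa / 578000 m = 6.92×10⁻⁴ Pa/m
Geostrophic balance (pressure-gradient force = Coriolis force):
V_g = (1/(fρ)) |∂P/∂n| = 6.92×10⁻⁴ / (5.46×10⁻⁵ × 1.23) = 10.3 m/s

10.3 m s⁻¹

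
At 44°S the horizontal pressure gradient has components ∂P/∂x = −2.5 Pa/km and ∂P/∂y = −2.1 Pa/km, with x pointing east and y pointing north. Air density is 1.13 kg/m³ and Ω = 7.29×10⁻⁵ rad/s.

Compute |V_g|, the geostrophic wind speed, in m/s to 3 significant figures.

28.5 m/s

Coriolis parameter at 44°S:
f = 2Ω sin φ = 2 × 7.29×10⁻⁵ × sin 44° = 1.01×10⁻⁴ s⁻¹
In the Southern Hemisphere f is negative: f = −1.01×10⁻⁴ s⁻¹.
Component geostrophic relations (x east, y north):
u_g = −(1/(fρ)) ∂P/∂y,  v_g = (1/(fρ)) ∂P/∂x
u_g = −(−2.1×10⁻³)/(−1.01×10⁻⁴ × 1.13) = −18.3 m/s;  v_g = (−2.5×10⁻³)/(−1.01×10⁻⁴ × 1.13) = 21.8 m/s
|V_g| = √(u_g² + v_g²) = 28.5 m/s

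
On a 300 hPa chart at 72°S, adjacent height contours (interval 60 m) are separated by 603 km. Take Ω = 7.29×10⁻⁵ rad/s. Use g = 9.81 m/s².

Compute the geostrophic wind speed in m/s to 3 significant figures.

7.04 m/s

Coriolis parameter at 72°S:
f = 2Ω sin φ = 2 × 7.29×10⁻⁵ × sin 72° = 1.39×10⁻⁴ s⁻¹
Height gradient: |∂Z/∂n| = 60 m / 603000 m = 9.95×10⁻⁵
On a pressure surface, geostrophic balance gives V_g = (g/f)|∂Z/∂n|:
V_g = 9.81 × 9.95×10⁻⁵ / 1.39×10⁻⁴ = 7.04 m/s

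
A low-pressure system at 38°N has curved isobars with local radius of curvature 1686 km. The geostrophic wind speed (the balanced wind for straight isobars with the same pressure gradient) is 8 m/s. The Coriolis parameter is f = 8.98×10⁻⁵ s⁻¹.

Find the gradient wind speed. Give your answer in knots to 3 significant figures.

14.8 knots

Around a low, centrifugal force acts outward with Coriolis, so pressure-gradient force balances both:
(1/ρ)|∂P/∂n| = fV + V²/R  →  V² + fR·V − fR·V_g = 0
With fR = 8.98×10⁻⁵ × 1686×10³ m = 151 m/s:
V = [−fR + √((fR)² + 4 fR V_g)]/2 = [−151 + √(151² + 4×151×8)]/2 = 7.62 m/s
Subgeostrophic (V < V_g = 8 m/s), as expected around a low.
Converting: 7.62 m/s × 1.944 = 14.8 knots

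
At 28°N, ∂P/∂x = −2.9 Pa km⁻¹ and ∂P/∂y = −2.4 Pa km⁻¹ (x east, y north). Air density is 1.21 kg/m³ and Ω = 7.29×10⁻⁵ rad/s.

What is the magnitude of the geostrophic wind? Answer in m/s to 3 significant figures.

45.4 m/s

Coriolis parameter at 28°N:
f = 2Ω sin φ = 2 × 7.29×10⁻⁵ × sin 28° = 6.84×10⁻⁵ s⁻¹
Component geostrophic relations (x east, y north):
u_g = −(1/(fρ)) ∂P/∂y,  v_g = (1/(fρ)) ∂P/∂x
u_g = −(−2.4×10⁻³)/(6.84×10⁻⁵ × 1.21) = 29.0 m/s;  v_g = (−2.9×10⁻³)/(6.84×10⁻⁵ × 1.21) = −35.0 m/s
|V_g| = √(u_g² + v_g²) = 45.4 m/s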